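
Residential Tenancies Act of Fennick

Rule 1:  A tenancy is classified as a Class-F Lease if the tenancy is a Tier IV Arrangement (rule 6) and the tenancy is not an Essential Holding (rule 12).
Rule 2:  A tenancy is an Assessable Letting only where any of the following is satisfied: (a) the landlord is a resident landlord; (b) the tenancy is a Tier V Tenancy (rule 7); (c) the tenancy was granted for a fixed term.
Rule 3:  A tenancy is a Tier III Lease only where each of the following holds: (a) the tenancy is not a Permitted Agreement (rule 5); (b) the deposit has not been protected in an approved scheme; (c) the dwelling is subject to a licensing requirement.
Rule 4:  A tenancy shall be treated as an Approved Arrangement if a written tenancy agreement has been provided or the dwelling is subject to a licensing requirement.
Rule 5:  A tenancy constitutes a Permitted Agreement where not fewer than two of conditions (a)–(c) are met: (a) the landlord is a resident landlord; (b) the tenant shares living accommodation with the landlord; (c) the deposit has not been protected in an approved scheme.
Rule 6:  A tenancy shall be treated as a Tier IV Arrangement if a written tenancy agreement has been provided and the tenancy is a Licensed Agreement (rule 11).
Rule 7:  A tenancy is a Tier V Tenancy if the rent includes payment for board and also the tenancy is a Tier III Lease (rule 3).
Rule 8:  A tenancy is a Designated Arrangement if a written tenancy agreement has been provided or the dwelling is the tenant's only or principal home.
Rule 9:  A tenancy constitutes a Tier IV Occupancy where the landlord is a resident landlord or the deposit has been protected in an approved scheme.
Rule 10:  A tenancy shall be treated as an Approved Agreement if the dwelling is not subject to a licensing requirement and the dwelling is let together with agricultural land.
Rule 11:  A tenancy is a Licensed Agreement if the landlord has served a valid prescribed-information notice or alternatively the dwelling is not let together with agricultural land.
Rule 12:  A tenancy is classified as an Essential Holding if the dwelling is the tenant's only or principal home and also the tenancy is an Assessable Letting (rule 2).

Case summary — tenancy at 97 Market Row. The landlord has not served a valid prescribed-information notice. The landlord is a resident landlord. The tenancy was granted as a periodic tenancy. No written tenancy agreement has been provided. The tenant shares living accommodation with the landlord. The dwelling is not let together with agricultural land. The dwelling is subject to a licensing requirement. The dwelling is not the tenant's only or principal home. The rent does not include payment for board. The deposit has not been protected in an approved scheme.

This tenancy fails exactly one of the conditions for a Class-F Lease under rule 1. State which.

rule 11 — Licensed Agreement: [the landlord has served a valid prescribed-information notice? no] OR [the dwelling is not let together with agricultural land? yes] → satisfied.
rule 6 — Tier IV Arrangement: [a written tenancy agreement has been provided? no] AND [Licensed Agreement (rule 11)? yes] → not satisfied.
rule 5 — Permitted Agreement: the landlord is a resident landlord? yes; the tenant shares living accommodation with the landlord? yes; the deposit has not been protected in an approved scheme? yes — 3 of 3 hold (need ≥2) → satisfied.
rule 3 — Tier III Lease: [not a Permitted Agreement (rule 5)? no] AND [the deposit has not been protected in an approved scheme? yes] AND [the dwelling is subject to a licensing requirement? yes] → not satisfied.
rule 7 — Tier V Tenancy: [the rent includes payment for board? no] AND [Tier III Lease (rule 3)? no] → not satisfied.
rule 2 — Assessable Letting: [the landlord is a resident landlord? yes] OR [Tier V Tenancy (rule 7)? no] OR [the tenancy was granted for a fixed term? no] → satisfied.
rule 12 — Essential Holding: [the dwelling is the tenant's only or principal home? no] AND [Assessable Letting (rule 2)? yes] → not satisfied.
rule 1 — Class-F Lease: [Tier IV Arrangement (rule 6)? no] AND [not an Essential Holding (rule 12)? yes] → not satisfied.

Tier IV Arrangement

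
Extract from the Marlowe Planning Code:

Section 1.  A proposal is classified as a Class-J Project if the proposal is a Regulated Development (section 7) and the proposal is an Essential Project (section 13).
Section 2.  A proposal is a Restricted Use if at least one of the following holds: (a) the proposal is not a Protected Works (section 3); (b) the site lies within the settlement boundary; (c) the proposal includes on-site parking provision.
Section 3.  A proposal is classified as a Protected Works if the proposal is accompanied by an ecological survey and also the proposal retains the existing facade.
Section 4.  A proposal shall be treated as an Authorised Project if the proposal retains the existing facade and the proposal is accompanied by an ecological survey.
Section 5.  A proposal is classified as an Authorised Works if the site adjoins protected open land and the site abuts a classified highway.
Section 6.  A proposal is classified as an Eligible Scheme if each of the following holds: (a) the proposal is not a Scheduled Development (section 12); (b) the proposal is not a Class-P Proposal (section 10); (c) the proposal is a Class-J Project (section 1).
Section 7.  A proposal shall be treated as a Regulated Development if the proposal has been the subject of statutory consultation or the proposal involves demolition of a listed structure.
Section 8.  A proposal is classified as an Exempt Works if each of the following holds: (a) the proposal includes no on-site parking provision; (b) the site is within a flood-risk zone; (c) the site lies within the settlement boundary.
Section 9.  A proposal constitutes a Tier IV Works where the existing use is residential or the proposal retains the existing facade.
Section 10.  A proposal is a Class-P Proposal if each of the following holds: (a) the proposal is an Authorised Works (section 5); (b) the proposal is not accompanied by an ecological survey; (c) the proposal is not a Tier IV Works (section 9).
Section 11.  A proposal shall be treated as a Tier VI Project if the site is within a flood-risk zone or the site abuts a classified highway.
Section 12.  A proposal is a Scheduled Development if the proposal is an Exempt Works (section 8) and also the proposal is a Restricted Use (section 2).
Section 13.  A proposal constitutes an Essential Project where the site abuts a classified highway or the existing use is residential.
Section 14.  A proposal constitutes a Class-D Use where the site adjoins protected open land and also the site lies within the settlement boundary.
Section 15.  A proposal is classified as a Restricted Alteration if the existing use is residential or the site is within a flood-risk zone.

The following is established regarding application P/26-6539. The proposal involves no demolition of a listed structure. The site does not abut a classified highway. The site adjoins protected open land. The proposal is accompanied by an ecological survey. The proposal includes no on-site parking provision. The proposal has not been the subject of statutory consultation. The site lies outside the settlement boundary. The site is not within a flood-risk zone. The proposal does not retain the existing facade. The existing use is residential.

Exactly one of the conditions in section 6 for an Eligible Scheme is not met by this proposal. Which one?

section 8 — Exempt Works: [the proposal includes no on-site parking provision? yes] AND [the site is within a flood-risk zone? no] AND [the site lies within the settlement boundary? no] → not satisfied.
section 3 — Protected Works: [the proposal is accompanied by an ecological survey? yes] AND [the proposal retains the existing facade? no] → not satisfied.
section 2 — Restricted Use: [not a Protected Works (section 3)? yes] OR [the site lies within the settlement boundary? no] OR [the proposal includes on-site parking provision? no] → satisfied.
section 12 — Scheduled Development: [Exempt Works (section 8)? no] AND [Restricted Use (section 2)? yes] → not satisfied.
section 5 — Authorised Works: [the site adjoins protected open land? yes] AND [the site abuts a classified highway? no] → not satisfied.
section 9 — Tier IV Works: [the existing use is residential? yes] OR [the proposal retains the existing facade? no] → satisfied.
section 10 — Class-P Proposal: [Authorised Works (section 5)? no] AND [the proposal is not accompanied by an ecological survey? no] AND [not a Tier IV Works (section 9)? no] → not satisfied.
section 7 — Regulated Development: [the proposal has been the subject of statutory consultation? no] OR [the proposal involves demolition of a listed structure? no] → not satisfied.
section 13 — Essential Project: [the site abuts a classified highway? no] OR [the existing use is residential? yes] → satisfied.
section 1 — Class-J Project: [Regulated Development (section 7)? no] AND [Essential Project (section 13)? yes] → not satisfied.
section 6 — Eligible Scheme: [not a Scheduled Development (section 12)? yes] AND [not a Class-P Proposal (section 10)? yes] AND [Class-J Project (section 1)? no] → not satisfied.

Class-J Project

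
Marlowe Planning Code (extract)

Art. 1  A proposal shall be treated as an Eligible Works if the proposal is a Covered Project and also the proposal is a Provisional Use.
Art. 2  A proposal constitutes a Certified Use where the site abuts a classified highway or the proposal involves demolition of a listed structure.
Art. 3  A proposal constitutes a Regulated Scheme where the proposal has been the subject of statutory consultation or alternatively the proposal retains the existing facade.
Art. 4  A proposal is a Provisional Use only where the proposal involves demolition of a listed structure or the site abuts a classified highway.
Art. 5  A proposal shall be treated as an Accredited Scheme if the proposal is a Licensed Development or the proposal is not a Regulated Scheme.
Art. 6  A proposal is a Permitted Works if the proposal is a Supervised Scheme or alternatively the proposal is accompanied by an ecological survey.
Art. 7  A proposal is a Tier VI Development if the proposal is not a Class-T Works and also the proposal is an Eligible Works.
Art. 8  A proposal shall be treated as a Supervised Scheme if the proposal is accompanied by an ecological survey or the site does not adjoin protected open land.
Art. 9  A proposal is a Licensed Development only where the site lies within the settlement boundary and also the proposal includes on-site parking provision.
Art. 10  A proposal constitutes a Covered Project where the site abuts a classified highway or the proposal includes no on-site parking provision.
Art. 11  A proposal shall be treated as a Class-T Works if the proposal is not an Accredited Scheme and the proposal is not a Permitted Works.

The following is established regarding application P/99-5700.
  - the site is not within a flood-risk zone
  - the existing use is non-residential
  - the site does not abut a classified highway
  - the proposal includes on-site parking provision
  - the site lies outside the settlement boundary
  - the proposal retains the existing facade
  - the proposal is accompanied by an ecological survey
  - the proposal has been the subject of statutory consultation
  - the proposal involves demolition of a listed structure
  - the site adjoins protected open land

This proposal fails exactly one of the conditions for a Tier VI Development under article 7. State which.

article 9 — Licensed Development: [the site lies within the settlement boundary? no] AND [the proposal includes on-site parking provision? yes] → not satisfied.
article 3 — Regulated Scheme: [the proposal has been the subject of statutory consultation? yes] OR [the proposal retains the existing facade? yes] → satisfied.
article 5 — Accredited Scheme: [Licensed Development (article 9)? no] OR [not a Regulated Scheme (article 3)? no] → not satisfied.
article 8 — Supervised Scheme: [the proposal is accompanied by an ecological survey? yes] OR [the site does not adjoin protected open land? no] → satisfied.
article 6 — Permitted Works: [Supervised Scheme (article 8)? yes] OR [the proposal is accompanied by an ecological survey? yes] → satisfied.
article 11 — Class-T Works: [not an Accredited Scheme (article 5)? yes] AND [not a Permitted Works (article 6)? no] → not satisfied.
article 10 — Covered Project: [the site abuts a classified highway? no] OR [the proposal includes no on-site parking provision? no] → not satisfied.
article 4 — Provisional Use: [the proposal involves demolition of a listed structure? yes] OR [the site abuts a classified highway? no] → satisfied.
article 1 — Eligible Works: [Covered Project (article 10)? no] AND [Provisional Use (article 4)? yes] → not satisfied.
article 7 — Tier VI Development: [not a Class-T Works (article 11)? yes] AND [Eligible Works (article 1)? no] → not satisfied.

Eligible Works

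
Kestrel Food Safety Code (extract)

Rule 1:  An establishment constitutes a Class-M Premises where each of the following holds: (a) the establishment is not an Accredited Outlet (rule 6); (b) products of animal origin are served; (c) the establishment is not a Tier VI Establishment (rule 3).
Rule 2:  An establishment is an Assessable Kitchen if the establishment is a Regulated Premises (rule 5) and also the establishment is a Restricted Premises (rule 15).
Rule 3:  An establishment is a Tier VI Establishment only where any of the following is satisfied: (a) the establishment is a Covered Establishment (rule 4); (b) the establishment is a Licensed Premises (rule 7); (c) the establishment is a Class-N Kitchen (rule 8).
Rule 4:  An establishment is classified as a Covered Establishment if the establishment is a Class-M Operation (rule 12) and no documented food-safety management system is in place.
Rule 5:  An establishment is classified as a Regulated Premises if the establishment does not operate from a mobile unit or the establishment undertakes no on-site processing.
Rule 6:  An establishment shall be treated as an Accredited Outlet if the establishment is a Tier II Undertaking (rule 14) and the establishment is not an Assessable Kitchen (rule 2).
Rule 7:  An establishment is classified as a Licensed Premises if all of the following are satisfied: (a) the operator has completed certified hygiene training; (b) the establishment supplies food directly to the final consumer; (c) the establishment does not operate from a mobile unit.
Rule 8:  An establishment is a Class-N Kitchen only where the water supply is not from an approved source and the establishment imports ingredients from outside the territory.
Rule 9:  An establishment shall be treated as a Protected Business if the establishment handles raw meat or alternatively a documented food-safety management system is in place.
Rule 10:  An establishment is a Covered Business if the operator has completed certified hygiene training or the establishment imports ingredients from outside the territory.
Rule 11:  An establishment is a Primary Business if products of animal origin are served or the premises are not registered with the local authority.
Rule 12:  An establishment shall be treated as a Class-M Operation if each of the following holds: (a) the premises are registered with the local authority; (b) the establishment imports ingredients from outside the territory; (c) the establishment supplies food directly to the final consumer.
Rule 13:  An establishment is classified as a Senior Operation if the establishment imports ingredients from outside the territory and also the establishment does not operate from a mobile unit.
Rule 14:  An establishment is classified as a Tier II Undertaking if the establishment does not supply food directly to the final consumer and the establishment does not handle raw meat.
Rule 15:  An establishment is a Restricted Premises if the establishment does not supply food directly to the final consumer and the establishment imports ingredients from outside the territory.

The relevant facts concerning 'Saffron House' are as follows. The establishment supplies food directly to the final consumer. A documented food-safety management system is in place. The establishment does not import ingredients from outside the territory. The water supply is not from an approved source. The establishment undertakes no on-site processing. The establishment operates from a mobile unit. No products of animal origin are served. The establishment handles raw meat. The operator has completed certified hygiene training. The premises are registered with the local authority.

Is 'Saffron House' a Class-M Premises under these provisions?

rule 14 — Tier II Undertaking: [the establishment does not supply food directly to the final consumer? no] AND [the establishment does not handle raw meat? no] → not satisfied.
rule 5 — Regulated Premises: [the establishment does not operate from a mobile unit? no] OR [the establishment undertakes no on-site processing? yes] → satisfied.
rule 15 — Restricted Premises: [the establishment does not supply food directly to the final consumer? no] AND [the establishment imports ingredients from outside the territory? no] → not satisfied.
rule 2 — Assessable Kitchen: [Regulated Premises (rule 5)? yes] AND [Restricted Premises (rule 15)? no] → not satisfied.
rule 6 — Accredited Outlet: [Tier II Undertaking (rule 14)? no] AND [not an Assessable Kitchen (rule 2)? yes] → not satisfied.
rule 12 — Class-M Operation: [the premises are registered with the local authority? yes] AND [the establishment imports ingredients from outside the territory? no] AND [the establishment supplies food directly to the final consumer? yes] → not satisfied.
rule 4 — Covered Establishment: [Class-M Operation (rule 12)? no] AND [no documented food-safety management system is in place? no] → not satisfied.
rule 7 — Licensed Premises: [the operator has completed certified hygiene training? yes] AND [the establishment supplies food directly to the final consumer? yes] AND [the establishment does not operate from a mobile unit? no] → not satisfied.
rule 8 — Class-N Kitchen: [the water supply is not from an approved source? yes] AND [the establishment imports ingredients from outside the territory? no] → not satisfied.
rule 3 — Tier VI Establishment: [Covered Establishment (rule 4)? no] OR [Licensed Premises (rule 7)? no] OR [Class-N Kitchen (rule 8)? no] → not satisfied.
rule 1 — Class-M Premises: [not an Accredited Outlet (rule 6)? yes] AND [products of animal origin are served? no] AND [not a Tier VI Establishment (rule 3)? yes] → not satisfied.

No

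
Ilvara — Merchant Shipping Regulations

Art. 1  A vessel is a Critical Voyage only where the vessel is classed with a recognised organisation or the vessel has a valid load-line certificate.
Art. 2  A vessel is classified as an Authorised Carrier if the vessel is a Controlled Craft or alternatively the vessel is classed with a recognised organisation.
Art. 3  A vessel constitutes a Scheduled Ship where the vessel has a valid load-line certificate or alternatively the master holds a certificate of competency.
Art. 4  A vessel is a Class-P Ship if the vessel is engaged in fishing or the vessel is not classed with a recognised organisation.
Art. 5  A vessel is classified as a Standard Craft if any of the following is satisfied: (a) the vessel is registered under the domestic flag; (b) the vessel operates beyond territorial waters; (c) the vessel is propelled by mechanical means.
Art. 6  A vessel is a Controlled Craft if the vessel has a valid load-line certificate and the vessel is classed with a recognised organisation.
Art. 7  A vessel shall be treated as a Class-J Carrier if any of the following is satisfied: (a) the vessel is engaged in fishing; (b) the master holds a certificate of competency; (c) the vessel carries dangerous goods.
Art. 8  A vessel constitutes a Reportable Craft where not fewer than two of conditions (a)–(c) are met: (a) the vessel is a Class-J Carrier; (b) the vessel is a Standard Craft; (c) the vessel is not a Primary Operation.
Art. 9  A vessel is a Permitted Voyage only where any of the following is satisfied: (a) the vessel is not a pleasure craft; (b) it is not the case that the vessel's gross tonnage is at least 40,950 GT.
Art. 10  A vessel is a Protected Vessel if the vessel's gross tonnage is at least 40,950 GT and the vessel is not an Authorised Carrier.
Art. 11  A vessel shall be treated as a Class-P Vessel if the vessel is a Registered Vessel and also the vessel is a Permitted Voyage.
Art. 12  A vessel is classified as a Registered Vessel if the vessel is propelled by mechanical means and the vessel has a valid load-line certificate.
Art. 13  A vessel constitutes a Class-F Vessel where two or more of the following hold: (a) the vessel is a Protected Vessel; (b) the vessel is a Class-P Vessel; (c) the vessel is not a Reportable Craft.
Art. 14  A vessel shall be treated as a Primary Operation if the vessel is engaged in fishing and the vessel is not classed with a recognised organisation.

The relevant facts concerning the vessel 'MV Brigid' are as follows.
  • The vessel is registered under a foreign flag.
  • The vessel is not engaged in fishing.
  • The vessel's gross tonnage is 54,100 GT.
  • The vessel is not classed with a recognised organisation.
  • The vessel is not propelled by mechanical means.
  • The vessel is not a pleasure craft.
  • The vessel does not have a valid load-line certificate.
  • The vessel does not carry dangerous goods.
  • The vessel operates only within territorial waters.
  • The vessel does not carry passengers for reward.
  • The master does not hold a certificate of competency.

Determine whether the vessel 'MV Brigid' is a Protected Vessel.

Yes

article 6 — Controlled Craft: [the vessel has a valid load-line certificate? no] AND [the vessel is classed with a recognised organisation? no] → not satisfied.
article 2 — Authorised Carrier: [Controlled Craft (article 6)? no] OR [the vessel is classed with a recognised organisation? no] → not satisfied.
article 10 — Protected Vessel: [vessel's gross tonnage: 54,100 GT ≥ 40,950 GT? yes] AND [not an Authorised Carrier (article 2)? yes] → satisfied.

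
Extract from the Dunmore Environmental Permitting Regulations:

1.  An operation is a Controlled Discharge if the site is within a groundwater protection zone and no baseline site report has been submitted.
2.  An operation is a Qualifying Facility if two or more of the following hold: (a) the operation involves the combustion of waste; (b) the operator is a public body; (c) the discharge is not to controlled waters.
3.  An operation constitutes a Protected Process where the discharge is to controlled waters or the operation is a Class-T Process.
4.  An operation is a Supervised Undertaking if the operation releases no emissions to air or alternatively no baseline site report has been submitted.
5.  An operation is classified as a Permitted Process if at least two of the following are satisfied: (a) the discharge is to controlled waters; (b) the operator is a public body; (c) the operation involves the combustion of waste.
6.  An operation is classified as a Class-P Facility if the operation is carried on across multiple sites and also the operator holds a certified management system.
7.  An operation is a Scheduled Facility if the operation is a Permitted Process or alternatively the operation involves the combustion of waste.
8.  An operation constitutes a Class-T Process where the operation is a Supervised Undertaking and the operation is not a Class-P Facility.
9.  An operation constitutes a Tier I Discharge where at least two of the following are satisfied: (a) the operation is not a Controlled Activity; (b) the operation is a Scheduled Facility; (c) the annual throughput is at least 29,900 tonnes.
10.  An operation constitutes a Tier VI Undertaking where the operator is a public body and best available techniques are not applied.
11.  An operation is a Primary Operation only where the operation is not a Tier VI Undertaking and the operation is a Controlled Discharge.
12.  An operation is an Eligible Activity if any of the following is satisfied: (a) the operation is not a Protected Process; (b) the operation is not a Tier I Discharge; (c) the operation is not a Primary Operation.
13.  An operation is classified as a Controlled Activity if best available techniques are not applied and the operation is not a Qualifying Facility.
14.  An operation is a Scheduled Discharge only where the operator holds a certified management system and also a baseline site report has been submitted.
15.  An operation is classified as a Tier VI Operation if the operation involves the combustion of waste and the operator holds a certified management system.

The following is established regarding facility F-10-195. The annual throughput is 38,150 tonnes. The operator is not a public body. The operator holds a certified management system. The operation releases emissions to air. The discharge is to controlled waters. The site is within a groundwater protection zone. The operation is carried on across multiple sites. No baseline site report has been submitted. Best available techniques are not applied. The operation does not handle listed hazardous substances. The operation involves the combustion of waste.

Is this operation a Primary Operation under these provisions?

Yes

paragraph 10 — Tier VI Undertaking: [the operator is a public body? no] AND [best available techniques are not applied? yes] → not satisfied.
paragraph 1 — Controlled Discharge: [the site is within a groundwater protection zone? yes] AND [no baseline site report has been submitted? yes] → satisfied.
paragraph 11 — Primary Operation: [not a Tier VI Undertaking (paragraph 10)? yes] AND [Controlled Discharge (paragraph 1)? yes] → satisfied.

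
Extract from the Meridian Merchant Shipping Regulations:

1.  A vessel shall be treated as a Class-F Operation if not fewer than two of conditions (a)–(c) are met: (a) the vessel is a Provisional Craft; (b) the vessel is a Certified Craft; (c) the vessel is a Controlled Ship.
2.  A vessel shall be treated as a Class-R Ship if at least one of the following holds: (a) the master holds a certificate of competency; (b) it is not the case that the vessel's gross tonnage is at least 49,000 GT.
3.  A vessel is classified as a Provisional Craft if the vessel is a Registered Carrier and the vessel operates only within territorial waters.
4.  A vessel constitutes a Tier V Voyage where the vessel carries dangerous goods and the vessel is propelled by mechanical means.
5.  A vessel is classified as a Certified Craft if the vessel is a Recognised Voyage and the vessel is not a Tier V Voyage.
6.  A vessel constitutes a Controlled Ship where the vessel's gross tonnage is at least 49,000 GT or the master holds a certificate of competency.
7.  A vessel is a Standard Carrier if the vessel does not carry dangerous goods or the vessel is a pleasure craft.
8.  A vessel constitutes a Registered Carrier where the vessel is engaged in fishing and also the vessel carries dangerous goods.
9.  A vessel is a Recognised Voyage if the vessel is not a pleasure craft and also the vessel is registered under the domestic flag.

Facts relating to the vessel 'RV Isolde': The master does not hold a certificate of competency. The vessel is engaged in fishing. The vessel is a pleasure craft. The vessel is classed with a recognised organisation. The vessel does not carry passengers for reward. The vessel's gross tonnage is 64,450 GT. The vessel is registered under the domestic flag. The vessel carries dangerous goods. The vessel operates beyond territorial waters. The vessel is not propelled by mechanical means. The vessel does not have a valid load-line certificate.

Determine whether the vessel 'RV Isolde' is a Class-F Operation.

paragraph 8 — Registered Carrier: [the vessel is engaged in fishing? yes] AND [the vessel carries dangerous goods? yes] → satisfied.
paragraph 3 — Provisional Craft: [Registered Carrier (paragraph 8)? yes] AND [the vessel operates only within territorial waters? no] → not satisfied.
paragraph 9 — Recognised Voyage: [the vessel is not a pleasure craft? no] AND [the vessel is registered under the domestic flag? yes] → not satisfied.
paragraph 4 — Tier V Voyage: [the vessel carries dangerous goods? yes] AND [the vessel is propelled by mechanical means? no] → not satisfied.
paragraph 5 — Certified Craft: [Recognised Voyage (paragraph 9)? no] AND [not a Tier V Voyage (paragraph 4)? yes] → not satisfied.
paragraph 6 — Controlled Ship: [vessel's gross tonnage: 64,450 GT ≥ 49,000 GT? yes] OR [the master holds a certificate of competency? no] → satisfied.
paragraph 1 — Class-F Operation: Provisional Craft (paragraph 3)? no; Certified Craft (paragraph 5)? no; Controlled Ship (paragraph 6)? yes — 1 of 3 hold (need ≥2) → not satisfied.

No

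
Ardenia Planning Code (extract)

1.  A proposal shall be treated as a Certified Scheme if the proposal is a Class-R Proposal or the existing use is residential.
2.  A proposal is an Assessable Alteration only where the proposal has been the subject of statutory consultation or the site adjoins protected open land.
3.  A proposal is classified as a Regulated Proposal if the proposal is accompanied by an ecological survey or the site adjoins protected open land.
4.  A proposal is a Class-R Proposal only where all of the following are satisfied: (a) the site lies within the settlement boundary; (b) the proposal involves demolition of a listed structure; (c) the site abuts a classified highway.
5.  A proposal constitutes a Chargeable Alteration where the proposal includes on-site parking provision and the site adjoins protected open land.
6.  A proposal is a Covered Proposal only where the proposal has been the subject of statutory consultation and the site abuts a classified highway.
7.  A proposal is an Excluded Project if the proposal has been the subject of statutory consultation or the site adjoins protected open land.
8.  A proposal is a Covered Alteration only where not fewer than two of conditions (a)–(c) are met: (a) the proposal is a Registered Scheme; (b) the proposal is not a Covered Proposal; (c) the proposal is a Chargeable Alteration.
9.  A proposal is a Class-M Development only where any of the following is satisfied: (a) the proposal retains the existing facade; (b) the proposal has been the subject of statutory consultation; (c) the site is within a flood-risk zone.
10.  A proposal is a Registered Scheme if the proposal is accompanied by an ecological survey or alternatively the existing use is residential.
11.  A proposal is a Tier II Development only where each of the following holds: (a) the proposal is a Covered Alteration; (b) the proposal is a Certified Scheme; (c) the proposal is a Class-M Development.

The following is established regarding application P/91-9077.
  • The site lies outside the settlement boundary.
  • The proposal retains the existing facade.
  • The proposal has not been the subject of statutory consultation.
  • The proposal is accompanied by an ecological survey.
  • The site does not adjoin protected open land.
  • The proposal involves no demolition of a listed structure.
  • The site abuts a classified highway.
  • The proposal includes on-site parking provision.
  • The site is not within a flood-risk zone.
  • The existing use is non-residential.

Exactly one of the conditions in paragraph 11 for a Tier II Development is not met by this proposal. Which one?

Certified Scheme

paragraph 10 — Registered Scheme: [the proposal is accompanied by an ecological survey? yes] OR [the existing use is residential? no] → satisfied.
paragraph 6 — Covered Proposal: [the proposal has been the subject of statutory consultation? no] AND [the site abuts a classified highway? yes] → not satisfied.
paragraph 5 — Chargeable Alteration: [the proposal includes on-site parking provision? yes] AND [the site adjoins protected open land? no] → not satisfied.
paragraph 8 — Covered Alteration: Registered Scheme (paragraph 10)? yes; not a Covered Proposal (paragraph 6)? yes; Chargeable Alteration (paragraph 5)? no — 2 of 3 hold (need ≥2) → satisfied.
paragraph 4 — Class-R Proposal: [the site lies within the settlement boundary? no] AND [the proposal involves demolition of a listed structure? no] AND [the site abuts a classified highway? yes] → not satisfied.
paragraph 1 — Certified Scheme: [Class-R Proposal (paragraph 4)? no] OR [the existing use is residential? no] → not satisfied.
paragraph 9 — Class-M Development: [the proposal retains the existing facade? yes] OR [the proposal has been the subject of statutory consultation? no] OR [the site is within a flood-risk zone? no] → satisfied.
paragraph 11 — Tier II Development: [Covered Alteration (paragraph 8)? yes] AND [Certified Scheme (paragraph 1)? no] AND [Class-M Development (paragraph 9)? yes] → not satisfied.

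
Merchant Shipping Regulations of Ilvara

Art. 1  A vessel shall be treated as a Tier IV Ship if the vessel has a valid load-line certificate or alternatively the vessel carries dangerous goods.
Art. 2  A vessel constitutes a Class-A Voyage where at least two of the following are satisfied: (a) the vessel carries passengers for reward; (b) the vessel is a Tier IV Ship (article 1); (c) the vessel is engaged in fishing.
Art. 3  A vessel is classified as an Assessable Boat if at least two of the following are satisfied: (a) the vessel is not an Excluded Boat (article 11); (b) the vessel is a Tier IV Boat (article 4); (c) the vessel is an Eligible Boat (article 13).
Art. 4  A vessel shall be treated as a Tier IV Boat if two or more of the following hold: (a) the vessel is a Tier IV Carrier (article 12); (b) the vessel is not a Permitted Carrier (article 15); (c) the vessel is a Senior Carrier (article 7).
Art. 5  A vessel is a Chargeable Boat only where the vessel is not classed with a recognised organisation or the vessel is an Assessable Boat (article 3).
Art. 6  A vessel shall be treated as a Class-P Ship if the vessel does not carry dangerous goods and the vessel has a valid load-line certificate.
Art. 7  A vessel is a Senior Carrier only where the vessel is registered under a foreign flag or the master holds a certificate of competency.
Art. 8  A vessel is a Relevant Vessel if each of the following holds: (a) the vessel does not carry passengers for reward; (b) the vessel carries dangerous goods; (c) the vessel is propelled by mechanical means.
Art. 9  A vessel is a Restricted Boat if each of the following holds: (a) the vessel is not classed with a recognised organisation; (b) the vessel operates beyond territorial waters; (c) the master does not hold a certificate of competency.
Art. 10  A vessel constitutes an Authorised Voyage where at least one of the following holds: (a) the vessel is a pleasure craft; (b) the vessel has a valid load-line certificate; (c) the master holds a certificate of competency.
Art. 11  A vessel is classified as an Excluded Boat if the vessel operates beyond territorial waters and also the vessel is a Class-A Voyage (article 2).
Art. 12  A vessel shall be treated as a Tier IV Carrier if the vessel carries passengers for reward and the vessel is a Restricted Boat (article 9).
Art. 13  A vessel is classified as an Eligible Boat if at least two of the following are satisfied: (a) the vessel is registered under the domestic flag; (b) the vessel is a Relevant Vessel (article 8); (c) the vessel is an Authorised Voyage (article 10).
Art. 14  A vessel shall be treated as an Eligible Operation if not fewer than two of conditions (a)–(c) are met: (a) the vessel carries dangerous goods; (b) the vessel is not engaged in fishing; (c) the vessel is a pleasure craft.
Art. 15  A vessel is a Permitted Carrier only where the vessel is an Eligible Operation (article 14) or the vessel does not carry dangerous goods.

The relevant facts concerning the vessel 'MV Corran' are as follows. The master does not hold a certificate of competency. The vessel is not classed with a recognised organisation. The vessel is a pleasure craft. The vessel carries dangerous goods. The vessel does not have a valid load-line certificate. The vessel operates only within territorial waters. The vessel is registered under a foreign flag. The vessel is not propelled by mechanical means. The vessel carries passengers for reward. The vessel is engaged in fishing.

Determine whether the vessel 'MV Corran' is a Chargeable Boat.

Yes

article 1 — Tier IV Ship: [the vessel has a valid load-line certificate? no] OR [the vessel carries dangerous goods? yes] → satisfied.
article 2 — Class-A Voyage: the vessel carries passengers for reward? yes; Tier IV Ship (article 1)? yes; the vessel is engaged in fishing? yes — 3 of 3 hold (need ≥2) → satisfied.
article 11 — Excluded Boat: [the vessel operates beyond territorial waters? no] AND [Class-A Voyage (article 2)? yes] → not satisfied.
article 9 — Restricted Boat: [the vessel is not classed with a recognised organisation? yes] AND [the vessel operates beyond territorial waters? no] AND [the master does not hold a certificate of competency? yes] → not satisfied.
article 12 — Tier IV Carrier: [the vessel carries passengers for reward? yes] AND [Restricted Boat (article 9)? no] → not satisfied.
article 14 — Eligible Operation: the vessel carries dangerous goods? yes; the vessel is not engaged in fishing? no; the vessel is a pleasure craft? yes — 2 of 3 hold (need ≥2) → satisfied.
article 15 — Permitted Carrier: [Eligible Operation (article 14)? yes] OR [the vessel does not carry dangerous goods? no] → satisfied.
article 7 — Senior Carrier: [the vessel is registered under a foreign flag? yes] OR [the master holds a certificate of competency? no] → satisfied.
article 4 — Tier IV Boat: Tier IV Carrier (article 12)? no; not a Permitted Carrier (article 15)? no; Senior Carrier (article 7)? yes — 1 of 3 hold (need ≥2) → not satisfied.
article 8 — Relevant Vessel: [the vessel does not carry passengers for reward? no] AND [the vessel carries dangerous goods? yes] AND [the vessel is propelled by mechanical means? no] → not satisfied.
article 10 — Authorised Voyage: [the vessel is a pleasure craft? yes] OR [the vessel has a valid load-line certificate? no] OR [the master holds a certificate of competency? no] → satisfied.
article 13 — Eligible Boat: the vessel is registered under the domestic flag? no; Relevant Vessel (article 8)? no; Authorised Voyage (article 10)? yes — 1 of 3 hold (need ≥2) → not satisfied.
article 3 — Assessable Boat: not an Excluded Boat (article 11)? yes; Tier IV Boat (article 4)? no; Eligible Boat (article 13)? no — 1 of 3 hold (need ≥2) → not satisfied.
article 5 — Chargeable Boat: [the vessel is not classed with a recognised organisation? yes] OR [Assessable Boat (article 3)? no] → satisfied.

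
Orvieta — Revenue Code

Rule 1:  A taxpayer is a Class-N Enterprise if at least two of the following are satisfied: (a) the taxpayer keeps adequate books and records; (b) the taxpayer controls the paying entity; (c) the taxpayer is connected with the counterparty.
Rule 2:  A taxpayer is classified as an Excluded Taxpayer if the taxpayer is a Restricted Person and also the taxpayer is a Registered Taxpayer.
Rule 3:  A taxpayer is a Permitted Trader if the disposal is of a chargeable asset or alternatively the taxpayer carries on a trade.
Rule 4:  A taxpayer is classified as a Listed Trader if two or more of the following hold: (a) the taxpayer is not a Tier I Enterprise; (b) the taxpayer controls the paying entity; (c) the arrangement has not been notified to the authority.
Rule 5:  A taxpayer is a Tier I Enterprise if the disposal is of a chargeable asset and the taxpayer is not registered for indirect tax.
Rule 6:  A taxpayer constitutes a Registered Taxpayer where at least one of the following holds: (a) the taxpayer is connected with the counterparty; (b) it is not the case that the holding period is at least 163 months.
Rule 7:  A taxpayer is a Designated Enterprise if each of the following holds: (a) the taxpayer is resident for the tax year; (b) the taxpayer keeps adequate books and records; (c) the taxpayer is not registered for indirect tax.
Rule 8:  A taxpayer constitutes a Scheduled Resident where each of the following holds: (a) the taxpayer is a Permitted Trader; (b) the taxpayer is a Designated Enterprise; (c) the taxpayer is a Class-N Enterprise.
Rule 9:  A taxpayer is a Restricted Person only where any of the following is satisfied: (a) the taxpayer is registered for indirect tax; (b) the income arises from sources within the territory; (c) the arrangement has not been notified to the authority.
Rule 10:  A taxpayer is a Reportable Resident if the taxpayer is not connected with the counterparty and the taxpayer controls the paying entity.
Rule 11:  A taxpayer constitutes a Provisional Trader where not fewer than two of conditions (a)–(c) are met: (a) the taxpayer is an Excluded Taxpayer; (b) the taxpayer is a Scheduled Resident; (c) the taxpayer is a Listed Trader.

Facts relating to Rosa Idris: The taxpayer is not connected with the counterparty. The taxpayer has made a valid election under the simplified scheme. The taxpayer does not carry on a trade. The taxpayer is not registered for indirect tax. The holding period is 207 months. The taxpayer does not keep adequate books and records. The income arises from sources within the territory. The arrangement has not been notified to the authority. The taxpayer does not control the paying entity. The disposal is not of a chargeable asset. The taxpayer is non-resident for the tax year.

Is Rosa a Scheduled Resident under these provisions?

rule 3 — Permitted Trader: [the disposal is of a chargeable asset? no] OR [the taxpayer carries on a trade? no] → not satisfied.
rule 7 — Designated Enterprise: [the taxpayer is resident for the tax year? no] AND [the taxpayer keeps adequate books and records? no] AND [the taxpayer is not registered for indirect tax? yes] → not satisfied.
rule 1 — Class-N Enterprise: the taxpayer keeps adequate books and records? no; the taxpayer controls the paying entity? no; the taxpayer is connected with the counterparty? no — 0 of 3 hold (need ≥2) → not satisfied.
rule 8 — Scheduled Resident: [Permitted Trader (rule 3)? no] AND [Designated Enterprise (rule 7)? no] AND [Class-N Enterprise (rule 1)? no] → not satisfied.

No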